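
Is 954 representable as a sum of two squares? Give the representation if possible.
15² + 27² (a=15, b=27)

Factorization: 954 = 2 × 3^2 × 53
By Fermat: n is sum of two squares iff every prime p ≡ 3 (mod 4) appears to even power.
All primes ≡ 3 (mod 4) appear to even power.
Search a = 0, 1, 2, … for 954 - a² a perfect square: first hit at a = 15: 954 - 225 = 729 = 27².
954 = 15² + 27² = 225 + 729 ✓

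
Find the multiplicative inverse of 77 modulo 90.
83

gcd(77, 90) = 1, so the inverse exists.
Extended Euclidean algorithm on (90, 77):
90 = 1 × 77 + 13  ⟹  13 = (1)·90 + (-1)·77
77 = 5 × 13 + 12  ⟹  12 = (-5)·90 + (6)·77
13 = 1 × 12 + 1  ⟹  1 = (6)·90 + (-7)·77
So (-7)·77 ≡ 1 (mod 90), i.e. 77^(-1) ≡ -7 ≡ 83 (mod 90).
Check: 77 × 83 = 6391 ≡ 1 (mod 90)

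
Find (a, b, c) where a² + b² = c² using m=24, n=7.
(527, 336, 625)

Euclid's formula: a = m² - n², b = 2mn, c = m² + n²
m = 24, n = 7
a = 24² - 7² = 576 - 49 = 527
b = 2 × 24 × 7 = 336
c = 24² + 7² = 576 + 49 = 625
Verification: 527² + 336² = 277729 + 112896 = 390625 = 625² ✓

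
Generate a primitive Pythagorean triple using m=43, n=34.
(693, 2924, 3005)

Euclid's formula: a = m² - n², b = 2mn, c = m² + n²
m = 43, n = 34
a = 43² - 34² = 1849 - 1156 = 693
b = 2 × 43 × 34 = 2924
c = 43² + 34² = 1849 + 1156 = 3005
Verification: 693² + 2924² = 480249 + 8549776 = 9030025 = 3005² ✓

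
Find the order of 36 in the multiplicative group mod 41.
20

41 is prime, so ord(36) divides φ(41) = 40.
Divisors of 40: 1, 2, 4, 5, 8, 10, 20, 40.
Repeated squaring: 36^1 ≡ 36, 36^2 ≡ 25, 36^4 ≡ 10, 36^8 ≡ 18, 36^16 ≡ 37, 36^32 ≡ 16 (mod 41).
Test 36^d mod 41 for each divisor d in increasing order:
36^1 ≡ 36
36^2 ≡ 25
36^4 ≡ 10
36^5 = 36^4·36^1 ≡ 32
36^8 ≡ 18
36^10 = 36^8·36^2 ≡ 40
36^20 = 36^16·36^4 ≡ 1  ← first divisor giving 1
The order is 20.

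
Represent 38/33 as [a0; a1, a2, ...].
[1; 6, 1, 1, 2]

Euclidean algorithm steps:
38 = 1 × 33 + 5
33 = 6 × 5 + 3
5 = 1 × 3 + 2
3 = 1 × 2 + 1
2 = 2 × 1 + 0
Continued fraction: [1; 6, 1, 1, 2]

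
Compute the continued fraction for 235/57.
[4; 8, 7]

Euclidean algorithm steps:
235 = 4 × 57 + 7
57 = 8 × 7 + 1
7 = 7 × 1 + 0
Continued fraction: [4; 8, 7]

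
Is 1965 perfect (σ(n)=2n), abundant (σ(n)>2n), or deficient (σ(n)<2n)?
deficient

Proper divisors of 1965: sum = 1 + 3 + 5 + 15 + 131 + 393 + 655 = 1203
Since 1203 < 1965, 1965 is deficient.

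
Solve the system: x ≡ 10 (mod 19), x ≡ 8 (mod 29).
124

Using Chinese Remainder Theorem:
M = 19 × 29 = 551
M1 = 29, M2 = 19
y1 = 29^(-1) mod 19 = 2
y2 = 19^(-1) mod 29 = 26
x = (10×29×2 + 8×19×26) mod 551 = 124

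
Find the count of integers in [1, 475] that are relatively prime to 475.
360

475 = 5^2 × 19
φ(n) = n × ∏(1 - 1/p) for each prime p dividing n
φ(475) = 475 × (1 - 1/5) × (1 - 1/19) = 360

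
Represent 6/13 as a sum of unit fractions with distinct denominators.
1/3 + 1/8 + 1/312

Greedy algorithm:
6/13: ceiling(13/6) = 3, use 1/3
5/39: ceiling(39/5) = 8, use 1/8
1/312: ceiling(312/1) = 312, use 1/312
Result: 6/13 = 1/3 + 1/8 + 1/312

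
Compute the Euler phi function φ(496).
240

496 = 2^4 × 31
φ(n) = n × ∏(1 - 1/p) for each prime p dividing n
φ(496) = 496 × (1 - 1/2) × (1 - 1/31) = 240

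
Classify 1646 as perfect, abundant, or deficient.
deficient

Proper divisors of 1646: sum = 1 + 2 + 823 = 826
Since 826 < 1646, 1646 is deficient.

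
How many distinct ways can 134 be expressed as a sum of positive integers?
8149040695

p(n) counts ways to write n as a sum of positive integers (order ignored).
Euler's pentagonal recurrence: p(k) = p(k-1) + p(k-2) - p(k-5) - p(k-7) + p(k-12) + p(k-15) - ... (offsets j(3j∓1)/2, signs ++--, p(0)=1, p(<0)=0).
DP table for k = 0..133: p(0)=1, p(1)=1, p(2)=2, p(3)=3, p(4)=5, p(5)=7, p(6)=11, p(7)=15, p(8)=22, p(9)=30, p(10)=42, p(11)=56, p(12)=77, p(13)=101, p(14)=135, p(15)=176, p(16)=231, p(17)=297, p(18)=385, p(19)=490, p(20)=627, p(21)=792, p(22)=1002, p(23)=1255, p(24)=1575, p(25)=1958, p(26)=2436, p(27)=3010, p(28)=3718, p(29)=4565, p(30)=5604, p(31)=6842, p(32)=8349, p(33)=10143, p(34)=12310, p(35)=14883, p(36)=17977, p(37)=21637, p(38)=26015, p(39)=31185, p(40)=37338, p(41)=44583, p(42)=53174, p(43)=63261, p(44)=75175, p(45)=89134, p(46)=105558, p(47)=124754, p(48)=147273, p(49)=173525, p(50)=204226, p(51)=239943, p(52)=281589, p(53)=329931, p(54)=386155, p(55)=451276, p(56)=526823, p(57)=614154, p(58)=715220, p(59)=831820, p(60)=966467, p(61)=1121505, p(62)=1300156, p(63)=1505499, p(64)=1741630, p(65)=2012558, p(66)=2323520, p(67)=2679689, p(68)=3087735, p(69)=3554345, p(70)=4087968, p(71)=4697205, p(72)=5392783, p(73)=6185689, p(74)=7089500, p(75)=8118264, p(76)=9289091, p(77)=10619863, p(78)=12132164, p(79)=13848650, p(80)=15796476, p(81)=18004327, p(82)=20506255, p(83)=23338469, p(84)=26543660, p(85)=30167357, p(86)=34262962, p(87)=38887673, p(88)=44108109, p(89)=49995925, p(90)=56634173, p(91)=64112359, p(92)=72533807, p(93)=82010177, p(94)=92669720, p(95)=104651419, p(96)=118114304, p(97)=133230930, p(98)=150198136, p(99)=169229875, p(100)=190569292, p(101)=214481126, p(102)=241265379, p(103)=271248950, p(104)=304801365, p(105)=342325709, p(106)=384276336, p(107)=431149389, p(108)=483502844, p(109)=541946240, p(110)=607163746, p(111)=679903203, p(112)=761002156, p(113)=851376628, p(114)=952050665, p(115)=1064144451, p(116)=1188908248, p(117)=1327710076, p(118)=1482074143, p(119)=1653668665, p(120)=1844349560, p(121)=2056148051, p(122)=2291320912, p(123)=2552338241, p(124)=2841940500, p(125)=3163127352, p(126)=3519222692, p(127)=3913864295, p(128)=4351078600, p(129)=4835271870, p(130)=5371315400, p(131)=5964539504, p(132)=6620830889, p(133)=7346629512.
Final step: p(134) = p(133) + p(132) - p(129) - p(127) + p(122) + p(119) - p(112) - p(108) + p(99) + p(94) - p(83) - p(77) + p(64) + p(57) - p(42) - p(34) + p(17) + p(8)
= 7346629512 + 6620830889 - 4835271870 - 3913864295 + 2291320912 + 1653668665 - 761002156 - 483502844 + 169229875 + 92669720 - 23338469 - 10619863 + 1741630 + 614154 - 53174 - 12310 + 297 + 22
= 8149040695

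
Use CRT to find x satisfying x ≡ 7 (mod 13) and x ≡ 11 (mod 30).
371

Using Chinese Remainder Theorem:
M = 13 × 30 = 390
M1 = 30, M2 = 13
y1 = 30^(-1) mod 13 = 10
y2 = 13^(-1) mod 30 = 7
x = (7×30×10 + 11×13×7) mod 390 = 371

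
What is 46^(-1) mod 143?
28

gcd(46, 143) = 1, so the inverse exists.
Extended Euclidean algorithm on (143, 46):
143 = 3 × 46 + 5  ⟹  5 = (1)·143 + (-3)·46
46 = 9 × 5 + 1  ⟹  1 = (-9)·143 + (28)·46
So (28)·46 ≡ 1 (mod 143), i.e. 46^(-1) ≡ 28 (mod 143).
Check: 46 × 28 = 1288 ≡ 1 (mod 143)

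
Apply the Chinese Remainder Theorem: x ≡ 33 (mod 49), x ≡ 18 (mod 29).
1062

Using Chinese Remainder Theorem:
M = 49 × 29 = 1421
M1 = 29, M2 = 49
y1 = 29^(-1) mod 49 = 22
y2 = 49^(-1) mod 29 = 16
x = (33×29×22 + 18×49×16) mod 1421 = 1062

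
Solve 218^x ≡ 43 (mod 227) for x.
122

Baby-step giant-step with step n = ⌈√227⌉ = 16.
Baby steps 218^j mod 227 (j:value) for j=0..15: 0:1, 1:218, 2:81, 3:179, 4:205, 5:198, 6:34, 7:148, 8:30, 9:184, 10:160, 11:149, 12:21, 13:38, 14:112, 15:127.
Giant-step multiplier: 218^(-16) ≡ 218^(226-16) = 218^210 ≡ 85 (mod 227).
Giant steps γ_i = 43·85^i mod 227: γ_0=43, γ_1=23, γ_2=139, γ_3=11, γ_4=27, γ_5=25, γ_6=82, γ_7=160 (in table at j=10).
x = i·n + j = 7·16 + 10 = 122.
Check: 218^122 ≡ 43 (mod 227).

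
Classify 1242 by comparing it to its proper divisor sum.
abundant

Proper divisors of 1242: sum = 1 + 2 + 3 + 6 + 9 + 18 + 23 + 27 + 46 + 54 + 69 + 138 + 207 + 414 + 621 = 1638
Since 1638 > 1242, 1242 is abundant.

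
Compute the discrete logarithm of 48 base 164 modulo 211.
113

Baby-step giant-step with step n = ⌈√211⌉ = 15.
Baby steps 164^j mod 211 (j:value) for j=0..14: 0:1, 1:164, 2:99, 3:200, 4:95, 5:177, 6:121, 7:10, 8:163, 9:146, 10:101, 11:106, 12:82, 13:155, 14:100.
Giant-step multiplier: 164^(-15) ≡ 164^(210-15) = 164^195 ≡ 40 (mod 211).
Giant steps γ_i = 48·40^i mod 211: γ_0=48, γ_1=21, γ_2=207, γ_3=51, γ_4=141, γ_5=154, γ_6=41, γ_7=163 (in table at j=8).
x = i·n + j = 7·15 + 8 = 113.
Check: 164^113 ≡ 48 (mod 211).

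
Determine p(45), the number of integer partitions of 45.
89134

p(n) counts ways to write n as a sum of positive integers (order ignored).
Euler's pentagonal recurrence: p(k) = p(k-1) + p(k-2) - p(k-5) - p(k-7) + p(k-12) + p(k-15) - ... (offsets j(3j∓1)/2, signs ++--, p(0)=1, p(<0)=0).
DP table for k = 0..44: p(0)=1, p(1)=1, p(2)=2, p(3)=3, p(4)=5, p(5)=7, p(6)=11, p(7)=15, p(8)=22, p(9)=30, p(10)=42, p(11)=56, p(12)=77, p(13)=101, p(14)=135, p(15)=176, p(16)=231, p(17)=297, p(18)=385, p(19)=490, p(20)=627, p(21)=792, p(22)=1002, p(23)=1255, p(24)=1575, p(25)=1958, p(26)=2436, p(27)=3010, p(28)=3718, p(29)=4565, p(30)=5604, p(31)=6842, p(32)=8349, p(33)=10143, p(34)=12310, p(35)=14883, p(36)=17977, p(37)=21637, p(38)=26015, p(39)=31185, p(40)=37338, p(41)=44583, p(42)=53174, p(43)=63261, p(44)=75175.
Final step: p(45) = p(44) + p(43) - p(40) - p(38) + p(33) + p(30) - p(23) - p(19) + p(10) + p(5)
= 75175 + 63261 - 37338 - 26015 + 10143 + 5604 - 1255 - 490 + 42 + 7
= 89134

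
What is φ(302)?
150

302 = 2 × 151
φ(n) = n × ∏(1 - 1/p) for each prime p dividing n
φ(302) = 302 × (1 - 1/2) × (1 - 1/151) = 150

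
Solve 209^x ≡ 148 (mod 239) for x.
13

Baby-step giant-step with step n = ⌈√239⌉ = 16.
Baby steps 209^j mod 239 (j:value) for j=0..15: 0:1, 1:209, 2:183, 3:7, 4:29, 5:86, 6:49, 7:203, 8:124, 9:104, 10:226, 11:151, 12:11, 13:148, 14:101, 15:77.
h = 148 is already in the table at j=13, so x = 13.
Check: 209^13 ≡ 148 (mod 239).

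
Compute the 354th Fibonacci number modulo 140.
92

Matrix identity: Q^n = [[F_(n+1), F_n], [F_n, F_(n-1)]] with Q = [[1,1],[1,0]].
n = 354 = 101100010₂. Square-and-multiply, entries mod 140:
Q^1 = [[1,1],[1,0]]
Q^2 = (Q^1)² = [[2,1],[1,1]]
Q^5 = (Q^2)²·Q = [[8,5],[5,3]]
Q^11 = (Q^5)²·Q = [[4,89],[89,55]]
Q^22 = (Q^11)² = [[97,71],[71,26]]
Q^44 = (Q^22)² = [[30,53],[53,117]]
Q^88 = (Q^44)² = [[69,91],[91,118]]
Q^177 = (Q^88)²·Q = [[99,22],[22,77]]
Q^354 = (Q^177)² = [[65,92],[92,113]]
F_354 mod 140 = Q^354[0][1] = 92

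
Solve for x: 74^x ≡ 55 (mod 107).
67

Baby-step giant-step with step n = ⌈√107⌉ = 11.
Baby steps 74^j mod 107 (j:value) for j=0..10: 0:1, 1:74, 2:19, 3:15, 4:40, 5:71, 6:11, 7:65, 8:102, 9:58, 10:12.
Giant-step multiplier: 74^(-11) ≡ 74^(106-11) = 74^95 ≡ 97 (mod 107).
Giant steps γ_i = 55·97^i mod 107: γ_0=55, γ_1=92, γ_2=43, γ_3=105, γ_4=20, γ_5=14, γ_6=74 (in table at j=1).
x = i·n + j = 6·11 + 1 = 67.
Check: 74^67 ≡ 55 (mod 107).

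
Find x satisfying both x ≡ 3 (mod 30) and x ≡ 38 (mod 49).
1263

Using Chinese Remainder Theorem:
M = 30 × 49 = 1470
M1 = 49, M2 = 30
y1 = 49^(-1) mod 30 = 19
y2 = 30^(-1) mod 49 = 18
x = (3×49×19 + 38×30×18) mod 1470 = 1263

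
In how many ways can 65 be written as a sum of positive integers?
2012558

p(n) counts ways to write n as a sum of positive integers (order ignored).
Euler's pentagonal recurrence: p(k) = p(k-1) + p(k-2) - p(k-5) - p(k-7) + p(k-12) + p(k-15) - ... (offsets j(3j∓1)/2, signs ++--, p(0)=1, p(<0)=0).
DP table for k = 0..64: p(0)=1, p(1)=1, p(2)=2, p(3)=3, p(4)=5, p(5)=7, p(6)=11, p(7)=15, p(8)=22, p(9)=30, p(10)=42, p(11)=56, p(12)=77, p(13)=101, p(14)=135, p(15)=176, p(16)=231, p(17)=297, p(18)=385, p(19)=490, p(20)=627, p(21)=792, p(22)=1002, p(23)=1255, p(24)=1575, p(25)=1958, p(26)=2436, p(27)=3010, p(28)=3718, p(29)=4565, p(30)=5604, p(31)=6842, p(32)=8349, p(33)=10143, p(34)=12310, p(35)=14883, p(36)=17977, p(37)=21637, p(38)=26015, p(39)=31185, p(40)=37338, p(41)=44583, p(42)=53174, p(43)=63261, p(44)=75175, p(45)=89134, p(46)=105558, p(47)=124754, p(48)=147273, p(49)=173525, p(50)=204226, p(51)=239943, p(52)=281589, p(53)=329931, p(54)=386155, p(55)=451276, p(56)=526823, p(57)=614154, p(58)=715220, p(59)=831820, p(60)=966467, p(61)=1121505, p(62)=1300156, p(63)=1505499, p(64)=1741630.
Final step: p(65) = p(64) + p(63) - p(60) - p(58) + p(53) + p(50) - p(43) - p(39) + p(30) + p(25) - p(14) - p(8)
= 1741630 + 1505499 - 966467 - 715220 + 329931 + 204226 - 63261 - 31185 + 5604 + 1958 - 135 - 22
= 2012558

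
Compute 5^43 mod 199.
98

Repeated squaring. Binary of 43 = 101011.
5^1 ≡ 5 (mod 199); 5^2 ≡ 25 (mod 199); 5^4 ≡ 28 (mod 199); 5^8 ≡ 187 (mod 199); 5^16 ≡ 144 (mod 199); 5^32 ≡ 40 (mod 199)
5^43 = 5^1 × 5^2 × 5^8 × 5^32 ≡ 98 (mod 199)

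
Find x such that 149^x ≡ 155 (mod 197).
86

Baby-step giant-step with step n = ⌈√197⌉ = 15.
Baby steps 149^j mod 197 (j:value) for j=0..14: 0:1, 1:149, 2:137, 3:122, 4:54, 5:166, 6:109, 7:87, 8:158, 9:99, 10:173, 11:167, 12:61, 13:27, 14:83.
Giant-step multiplier: 149^(-15) ≡ 149^(196-15) = 149^181 ≡ 94 (mod 197).
Giant steps γ_i = 155·94^i mod 197: γ_0=155, γ_1=189, γ_2=36, γ_3=35, γ_4=138, γ_5=167 (in table at j=11).
x = i·n + j = 5·15 + 11 = 86.
Check: 149^86 ≡ 155 (mod 197).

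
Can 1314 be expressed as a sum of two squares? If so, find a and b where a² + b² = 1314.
15² + 33² (a=15, b=33)

Factorization: 1314 = 2 × 3^2 × 73
By Fermat: n is sum of two squares iff every prime p ≡ 3 (mod 4) appears to even power.
All primes ≡ 3 (mod 4) appear to even power.
Search a = 0, 1, 2, … for 1314 - a² a perfect square: first hit at a = 15: 1314 - 225 = 1089 = 33².
1314 = 15² + 33² = 225 + 1089 ✓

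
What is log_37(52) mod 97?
39

Baby-step giant-step with step n = ⌈√97⌉ = 10.
Baby steps 37^j mod 97 (j:value) for j=0..9: 0:1, 1:37, 2:11, 3:19, 4:24, 5:15, 6:70, 7:68, 8:91, 9:69.
Giant-step multiplier: 37^(-10) ≡ 37^(96-10) = 37^86 ≡ 72 (mod 97).
Giant steps γ_i = 52·72^i mod 97: γ_0=52, γ_1=58, γ_2=5, γ_3=69 (in table at j=9).
x = i·n + j = 3·10 + 9 = 39.
Check: 37^39 ≡ 52 (mod 97).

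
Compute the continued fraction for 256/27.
[9; 2, 13]

Euclidean algorithm steps:
256 = 9 × 27 + 13
27 = 2 × 13 + 1
13 = 13 × 1 + 0
Continued fraction: [9; 2, 13]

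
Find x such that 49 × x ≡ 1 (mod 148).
145

gcd(49, 148) = 1, so the inverse exists.
Extended Euclidean algorithm on (148, 49):
148 = 3 × 49 + 1  ⟹  1 = (1)·148 + (-3)·49
So (-3)·49 ≡ 1 (mod 148), i.e. 49^(-1) ≡ -3 ≡ 145 (mod 148).
Check: 49 × 145 = 7105 ≡ 1 (mod 148)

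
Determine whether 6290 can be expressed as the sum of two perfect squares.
7² + 79² (a=7, b=79)

Factorization: 6290 = 2 × 5 × 17 × 37
By Fermat: n is sum of two squares iff every prime p ≡ 3 (mod 4) appears to even power.
All primes ≡ 3 (mod 4) appear to even power.
Search a = 0, 1, 2, … for 6290 - a² a perfect square: first hit at a = 7: 6290 - 49 = 6241 = 79².
6290 = 7² + 79² = 49 + 6241 ✓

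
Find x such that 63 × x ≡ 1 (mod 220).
7

gcd(63, 220) = 1, so the inverse exists.
Extended Euclidean algorithm on (220, 63):
220 = 3 × 63 + 31  ⟹  31 = (1)·220 + (-3)·63
63 = 2 × 31 + 1  ⟹  1 = (-2)·220 + (7)·63
So (7)·63 ≡ 1 (mod 220), i.e. 63^(-1) ≡ 7 (mod 220).
Check: 63 × 7 = 441 ≡ 1 (mod 220)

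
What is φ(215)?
168

215 = 5 × 43
φ(n) = n × ∏(1 - 1/p) for each prime p dividing n
φ(215) = 215 × (1 - 1/5) × (1 - 1/43) = 168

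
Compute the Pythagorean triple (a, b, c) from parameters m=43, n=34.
(693, 2924, 3005)

Euclid's formula: a = m² - n², b = 2mn, c = m² + n²
m = 43, n = 34
a = 43² - 34² = 1849 - 1156 = 693
b = 2 × 43 × 34 = 2924
c = 43² + 34² = 1849 + 1156 = 3005
Verification: 693² + 2924² = 480249 + 8549776 = 9030025 = 3005² ✓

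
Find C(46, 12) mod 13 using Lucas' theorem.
0

Using Lucas' theorem:
Write n=46 and k=12 in base 13:
n in base 13: [3, 7]
k in base 13: [0, 12]
C(46,12) mod 13 = ∏ C(n_i, k_i) mod 13
Digit binomials (mod 13): C(3,0) = 1; C(7,12) = 0 (k_i > n_i)
Product: 1 × 0 = 0 ≡ 0 (mod 13)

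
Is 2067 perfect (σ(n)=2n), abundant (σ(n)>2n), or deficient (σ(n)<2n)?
deficient

Proper divisors of 2067: sum = 1 + 3 + 13 + 39 + 53 + 159 + 689 = 957
Since 957 < 2067, 2067 is deficient.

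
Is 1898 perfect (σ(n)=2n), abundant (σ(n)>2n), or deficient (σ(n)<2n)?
deficient

Proper divisors of 1898: sum = 1 + 2 + 13 + 26 + 73 + 146 + 949 = 1210
Since 1210 < 1898, 1898 is deficient.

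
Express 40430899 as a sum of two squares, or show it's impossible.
Not possible

Factorization: 40430899 = 37 × 103^3
By Fermat: n is sum of two squares iff every prime p ≡ 3 (mod 4) appears to even power.
Prime(s) ≡ 3 (mod 4) with odd exponent: [(103, 3)]
Therefore 40430899 cannot be expressed as a² + b².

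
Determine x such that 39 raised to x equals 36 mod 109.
10

Baby-step giant-step with step n = ⌈√109⌉ = 11.
Baby steps 39^j mod 109 (j:value) for j=0..10: 0:1, 1:39, 2:104, 3:23, 4:25, 5:103, 6:93, 7:30, 8:80, 9:68, 10:36.
h = 36 is already in the table at j=10, so x = 10.
Check: 39^10 ≡ 36 (mod 109).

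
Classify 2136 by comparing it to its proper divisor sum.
abundant

Proper divisors of 2136: sum = 1 + 2 + 3 + 4 + 6 + 8 + 12 + 24 + 89 + 178 + 267 + 356 + 534 + 712 + 1068 = 3264
Since 3264 > 2136, 2136 is abundant.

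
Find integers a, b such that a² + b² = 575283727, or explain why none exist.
Not possible

Factorization: 575283727 = 73 × 199^3
By Fermat: n is sum of two squares iff every prime p ≡ 3 (mod 4) appears to even power.
Prime(s) ≡ 3 (mod 4) with odd exponent: [(199, 3)]
Therefore 575283727 cannot be expressed as a² + b².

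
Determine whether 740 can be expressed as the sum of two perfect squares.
8² + 26² (a=8, b=26)

Factorization: 740 = 2^2 × 5 × 37
By Fermat: n is sum of two squares iff every prime p ≡ 3 (mod 4) appears to even power.
All primes ≡ 3 (mod 4) appear to even power.
Search a = 0, 1, 2, … for 740 - a² a perfect square: first hit at a = 8: 740 - 64 = 676 = 26².
740 = 8² + 26² = 64 + 676 ✓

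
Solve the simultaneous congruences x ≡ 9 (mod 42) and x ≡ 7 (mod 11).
51

Using Chinese Remainder Theorem:
M = 42 × 11 = 462
M1 = 11, M2 = 42
y1 = 11^(-1) mod 42 = 23
y2 = 42^(-1) mod 11 = 5
x = (9×11×23 + 7×42×5) mod 462 = 51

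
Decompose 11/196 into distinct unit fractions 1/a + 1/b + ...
1/18 + 1/1764

Greedy algorithm:
11/196: ceiling(196/11) = 18, use 1/18
1/1764: ceiling(1764/1) = 1764, use 1/1764
Result: 11/196 = 1/18 + 1/1764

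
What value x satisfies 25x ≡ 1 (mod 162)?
13

gcd(25, 162) = 1, so the inverse exists.
Extended Euclidean algorithm on (162, 25):
162 = 6 × 25 + 12  ⟹  12 = (1)·162 + (-6)·25
25 = 2 × 12 + 1  ⟹  1 = (-2)·162 + (13)·25
So (13)·25 ≡ 1 (mod 162), i.e. 25^(-1) ≡ 13 (mod 162).
Check: 25 × 13 = 325 ≡ 1 (mod 162)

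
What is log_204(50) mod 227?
117

Baby-step giant-step with step n = ⌈√227⌉ = 16.
Baby steps 204^j mod 227 (j:value) for j=0..15: 0:1, 1:204, 2:75, 3:91, 4:177, 5:15, 6:109, 7:217, 8:3, 9:158, 10:225, 11:46, 12:77, 13:45, 14:100, 15:197.
Giant-step multiplier: 204^(-16) ≡ 204^(226-16) = 204^210 ≡ 101 (mod 227).
Giant steps γ_i = 50·101^i mod 227: γ_0=50, γ_1=56, γ_2=208, γ_3=124, γ_4=39, γ_5=80, γ_6=135, γ_7=15 (in table at j=5).
x = i·n + j = 7·16 + 5 = 117.
Check: 204^117 ≡ 50 (mod 227).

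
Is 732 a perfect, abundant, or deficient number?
abundant

Proper divisors of 732: sum = 1 + 2 + 3 + 4 + 6 + 12 + 61 + 122 + 183 + 244 + 366 = 1004
Since 1004 > 732, 732 is abundant.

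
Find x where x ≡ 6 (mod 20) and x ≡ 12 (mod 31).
446

Using Chinese Remainder Theorem:
M = 20 × 31 = 620
M1 = 31, M2 = 20
y1 = 31^(-1) mod 20 = 11
y2 = 20^(-1) mod 31 = 14
x = (6×31×11 + 12×20×14) mod 620 = 446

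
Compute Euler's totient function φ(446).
222

446 = 2 × 223
φ(n) = n × ∏(1 - 1/p) for each prime p dividing n
φ(446) = 446 × (1 - 1/2) × (1 - 1/223) = 222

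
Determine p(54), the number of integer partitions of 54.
386155

p(n) counts ways to write n as a sum of positive integers (order ignored).
Euler's pentagonal recurrence: p(k) = p(k-1) + p(k-2) - p(k-5) - p(k-7) + p(k-12) + p(k-15) - ... (offsets j(3j∓1)/2, signs ++--, p(0)=1, p(<0)=0).
DP table for k = 0..53: p(0)=1, p(1)=1, p(2)=2, p(3)=3, p(4)=5, p(5)=7, p(6)=11, p(7)=15, p(8)=22, p(9)=30, p(10)=42, p(11)=56, p(12)=77, p(13)=101, p(14)=135, p(15)=176, p(16)=231, p(17)=297, p(18)=385, p(19)=490, p(20)=627, p(21)=792, p(22)=1002, p(23)=1255, p(24)=1575, p(25)=1958, p(26)=2436, p(27)=3010, p(28)=3718, p(29)=4565, p(30)=5604, p(31)=6842, p(32)=8349, p(33)=10143, p(34)=12310, p(35)=14883, p(36)=17977, p(37)=21637, p(38)=26015, p(39)=31185, p(40)=37338, p(41)=44583, p(42)=53174, p(43)=63261, p(44)=75175, p(45)=89134, p(46)=105558, p(47)=124754, p(48)=147273, p(49)=173525, p(50)=204226, p(51)=239943, p(52)=281589, p(53)=329931.
Final step: p(54) = p(53) + p(52) - p(49) - p(47) + p(42) + p(39) - p(32) - p(28) + p(19) + p(14) - p(3)
= 329931 + 281589 - 173525 - 124754 + 53174 + 31185 - 8349 - 3718 + 490 + 135 - 3
= 386155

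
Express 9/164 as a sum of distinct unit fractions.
1/19 + 1/446 + 1/231623 + 1/160947410764

Greedy algorithm:
9/164: ceiling(164/9) = 19, use 1/19
7/3116: ceiling(3116/7) = 446, use 1/446
3/694868: ceiling(694868/3) = 231623, use 1/231623
1/160947410764: ceiling(160947410764/1) = 160947410764, use 1/160947410764
Result: 9/164 = 1/19 + 1/446 + 1/231623 + 1/160947410764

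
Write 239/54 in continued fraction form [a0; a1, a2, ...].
[4; 2, 2, 1, 7]

Euclidean algorithm steps:
239 = 4 × 54 + 23
54 = 2 × 23 + 8
23 = 2 × 8 + 7
8 = 1 × 7 + 1
7 = 7 × 1 + 0
Continued fraction: [4; 2, 2, 1, 7]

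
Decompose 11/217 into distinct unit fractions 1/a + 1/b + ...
1/20 + 1/1447 + 1/6279980

Greedy algorithm:
11/217: ceiling(217/11) = 20, use 1/20
3/4340: ceiling(4340/3) = 1447, use 1/1447
1/6279980: ceiling(6279980/1) = 6279980, use 1/6279980
Result: 11/217 = 1/20 + 1/1447 + 1/6279980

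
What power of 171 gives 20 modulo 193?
45

Baby-step giant-step with step n = ⌈√193⌉ = 14.
Baby steps 171^j mod 193 (j:value) for j=0..13: 0:1, 1:171, 2:98, 3:160, 4:147, 5:47, 6:124, 7:167, 8:186, 9:154, 10:86, 11:38, 12:129, 13:57.
Giant-step multiplier: 171^(-14) ≡ 171^(192-14) = 171^178 ≡ 2 (mod 193).
Giant steps γ_i = 20·2^i mod 193: γ_0=20, γ_1=40, γ_2=80, γ_3=160 (in table at j=3).
x = i·n + j = 3·14 + 3 = 45.
Check: 171^45 ≡ 20 (mod 193).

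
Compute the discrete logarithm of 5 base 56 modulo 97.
13

Baby-step giant-step with step n = ⌈√97⌉ = 10.
Baby steps 56^j mod 97 (j:value) for j=0..9: 0:1, 1:56, 2:32, 3:46, 4:54, 5:17, 6:79, 7:59, 8:6, 9:45.
Giant-step multiplier: 56^(-10) ≡ 56^(96-10) = 56^86 ≡ 48 (mod 97).
Giant steps γ_i = 5·48^i mod 97: γ_0=5, γ_1=46 (in table at j=3).
x = i·n + j = 1·10 + 3 = 13.
Check: 56^13 ≡ 5 (mod 97).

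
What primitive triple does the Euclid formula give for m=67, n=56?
(1353, 7504, 7625)

Euclid's formula: a = m² - n², b = 2mn, c = m² + n²
m = 67, n = 56
a = 67² - 56² = 4489 - 3136 = 1353
b = 2 × 67 × 56 = 7504
c = 67² + 56² = 4489 + 3136 = 7625
Verification: 1353² + 7504² = 1830609 + 56310016 = 58140625 = 7625² ✓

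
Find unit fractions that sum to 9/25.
1/3 + 1/38 + 1/2850

Greedy algorithm:
9/25: ceiling(25/9) = 3, use 1/3
2/75: ceiling(75/2) = 38, use 1/38
1/2850: ceiling(2850/1) = 2850, use 1/2850
Result: 9/25 = 1/3 + 1/38 + 1/2850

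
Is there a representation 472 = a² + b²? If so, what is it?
Not possible

Factorization: 472 = 2^3 × 59
By Fermat: n is sum of two squares iff every prime p ≡ 3 (mod 4) appears to even power.
Prime(s) ≡ 3 (mod 4) with odd exponent: [(59, 1)]
Therefore 472 cannot be expressed as a² + b².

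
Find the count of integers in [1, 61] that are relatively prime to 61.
60

61 = 61
φ(n) = n × ∏(1 - 1/p) for each prime p dividing n
φ(61) = 61 × (1 - 1/61) = 60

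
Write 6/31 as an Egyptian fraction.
1/6 + 1/38 + 1/1767

Greedy algorithm:
6/31: ceiling(31/6) = 6, use 1/6
5/186: ceiling(186/5) = 38, use 1/38
1/1767: ceiling(1767/1) = 1767, use 1/1767
Result: 6/31 = 1/6 + 1/38 + 1/1767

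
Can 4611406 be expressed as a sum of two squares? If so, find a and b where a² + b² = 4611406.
Not possible

Factorization: 4611406 = 2 × 29 × 43^3
By Fermat: n is sum of two squares iff every prime p ≡ 3 (mod 4) appears to even power.
Prime(s) ≡ 3 (mod 4) with odd exponent: [(43, 3)]
Therefore 4611406 cannot be expressed as a² + b².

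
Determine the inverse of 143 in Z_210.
47

gcd(143, 210) = 1, so the inverse exists.
Extended Euclidean algorithm on (210, 143):
210 = 1 × 143 + 67  ⟹  67 = (1)·210 + (-1)·143
143 = 2 × 67 + 9  ⟹  9 = (-2)·210 + (3)·143
67 = 7 × 9 + 4  ⟹  4 = (15)·210 + (-22)·143
9 = 2 × 4 + 1  ⟹  1 = (-32)·210 + (47)·143
So (47)·143 ≡ 1 (mod 210), i.e. 143^(-1) ≡ 47 (mod 210).
Check: 143 × 47 = 6721 ≡ 1 (mod 210)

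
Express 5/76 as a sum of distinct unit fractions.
1/16 + 1/304

Greedy algorithm:
5/76: ceiling(76/5) = 16, use 1/16
1/304: ceiling(304/1) = 304, use 1/304
Result: 5/76 = 1/16 + 1/304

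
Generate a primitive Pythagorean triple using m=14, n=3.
(187, 84, 205)

Euclid's formula: a = m² - n², b = 2mn, c = m² + n²
m = 14, n = 3
a = 14² - 3² = 196 - 9 = 187
b = 2 × 14 × 3 = 84
c = 14² + 3² = 196 + 9 = 205
Verification: 187² + 84² = 34969 + 7056 = 42025 = 205² ✓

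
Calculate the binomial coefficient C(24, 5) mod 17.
4

Using Lucas' theorem:
Write n=24 and k=5 in base 17:
n in base 17: [1, 7]
k in base 17: [0, 5]
C(24,5) mod 17 = ∏ C(n_i, k_i) mod 17
Digit binomials (mod 17): C(1,0) = 1; C(7,5) = 21 ≡ 4
Product: 1 × 4 = 4 ≡ 4 (mod 17)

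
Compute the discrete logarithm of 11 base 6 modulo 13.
11

Baby-step giant-step with step n = ⌈√13⌉ = 4.
Baby steps 6^j mod 13 (j:value) for j=0..3: 0:1, 1:6, 2:10, 3:8.
Giant-step multiplier: 6^(-4) ≡ 6^(12-4) = 6^8 ≡ 3 (mod 13).
Giant steps γ_i = 11·3^i mod 13: γ_0=11, γ_1=7, γ_2=8 (in table at j=3).
x = i·n + j = 2·4 + 3 = 11.
Check: 6^11 ≡ 11 (mod 13).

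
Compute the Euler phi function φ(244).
120

244 = 2^2 × 61
φ(n) = n × ∏(1 - 1/p) for each prime p dividing n
φ(244) = 244 × (1 - 1/2) × (1 - 1/61) = 120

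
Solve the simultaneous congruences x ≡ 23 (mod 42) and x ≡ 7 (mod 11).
359

Using Chinese Remainder Theorem:
M = 42 × 11 = 462
M1 = 11, M2 = 42
y1 = 11^(-1) mod 42 = 23
y2 = 42^(-1) mod 11 = 5
x = (23×11×23 + 7×42×5) mod 462 = 359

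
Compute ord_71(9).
35

71 is prime, so ord(9) divides φ(71) = 70.
Divisors of 70: 1, 2, 5, 7, 10, 14, 35, 70.
Repeated squaring: 9^1 ≡ 9, 9^2 ≡ 10, 9^4 ≡ 29, 9^8 ≡ 60, 9^16 ≡ 50, 9^32 ≡ 15, 9^64 ≡ 12 (mod 71).
Test 9^d mod 71 for each divisor d in increasing order:
9^1 ≡ 9
9^2 ≡ 10
9^5 = 9^4·9^1 ≡ 48
9^7 = 9^4·9^2·9^1 ≡ 54
9^10 = 9^8·9^2 ≡ 32
9^14 = 9^8·9^4·9^2 ≡ 5
9^35 = 9^32·9^2·9^1 ≡ 1  ← first divisor giving 1
The order is 35.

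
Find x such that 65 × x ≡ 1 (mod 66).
65

gcd(65, 66) = 1, so the inverse exists.
Extended Euclidean algorithm on (66, 65):
66 = 1 × 65 + 1  ⟹  1 = (1)·66 + (-1)·65
So (-1)·65 ≡ 1 (mod 66), i.e. 65^(-1) ≡ -1 ≡ 65 (mod 66).
Check: 65 × 65 = 4225 ≡ 1 (mod 66)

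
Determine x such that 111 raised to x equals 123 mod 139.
85

Baby-step giant-step with step n = ⌈√139⌉ = 12.
Baby steps 111^j mod 139 (j:value) for j=0..11: 0:1, 1:111, 2:89, 3:10, 4:137, 5:56, 6:100, 7:119, 8:4, 9:27, 10:78, 11:40.
Giant-step multiplier: 111^(-12) ≡ 111^(138-12) = 111^126 ≡ 52 (mod 139).
Giant steps γ_i = 123·52^i mod 139: γ_0=123, γ_1=2, γ_2=104, γ_3=126, γ_4=19, γ_5=15, γ_6=85, γ_7=111 (in table at j=1).
x = i·n + j = 7·12 + 1 = 85.
Check: 111^85 ≡ 123 (mod 139).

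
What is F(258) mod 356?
348

Matrix identity: Q^n = [[F_(n+1), F_n], [F_n, F_(n-1)]] with Q = [[1,1],[1,0]].
n = 258 = 100000010₂. Square-and-multiply, entries mod 356:
Q^1 = [[1,1],[1,0]]
Q^2 = (Q^1)² = [[2,1],[1,1]]
Q^4 = (Q^2)² = [[5,3],[3,2]]
Q^8 = (Q^4)² = [[34,21],[21,13]]
Q^16 = (Q^8)² = [[173,275],[275,254]]
Q^32 = (Q^16)² = [[178,301],[301,233]]
Q^64 = (Q^32)² = [[177,179],[179,354]]
Q^129 = (Q^64)²·Q = [[355,2],[2,353]]
Q^258 = (Q^129)² = [[5,348],[348,13]]
F_258 mod 356 = Q^258[0][1] = 348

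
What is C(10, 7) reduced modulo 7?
1

Using Lucas' theorem:
Write n=10 and k=7 in base 7:
n in base 7: [1, 3]
k in base 7: [1, 0]
C(10,7) mod 7 = ∏ C(n_i, k_i) mod 7
Digit binomials (mod 7): C(1,1) = 1; C(3,0) = 1
Product: 1 × 1 = 1 ≡ 1 (mod 7)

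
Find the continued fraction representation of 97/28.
[3; 2, 6, 2]

Euclidean algorithm steps:
97 = 3 × 28 + 13
28 = 2 × 13 + 2
13 = 6 × 2 + 1
2 = 2 × 1 + 0
Continued fraction: [3; 2, 6, 2]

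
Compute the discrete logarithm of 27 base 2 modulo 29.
15

Baby-step giant-step with step n = ⌈√29⌉ = 6.
Baby steps 2^j mod 29 (j:value) for j=0..5: 0:1, 1:2, 2:4, 3:8, 4:16, 5:3.
Giant-step multiplier: 2^(-6) ≡ 2^(28-6) = 2^22 ≡ 5 (mod 29).
Giant steps γ_i = 27·5^i mod 29: γ_0=27, γ_1=19, γ_2=8 (in table at j=3).
x = i·n + j = 2·6 + 3 = 15.
Check: 2^15 ≡ 27 (mod 29).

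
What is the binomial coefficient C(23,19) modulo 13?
2

Using Lucas' theorem:
Write n=23 and k=19 in base 13:
n in base 13: [1, 10]
k in base 13: [1, 6]
C(23,19) mod 13 = ∏ C(n_i, k_i) mod 13
Digit binomials (mod 13): C(1,1) = 1; C(10,6) = 210 ≡ 2
Product: 1 × 2 = 2 ≡ 2 (mod 13)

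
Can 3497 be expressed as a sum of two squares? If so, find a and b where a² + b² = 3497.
4² + 59² (a=4, b=59)

Factorization: 3497 = 13 × 269
By Fermat: n is sum of two squares iff every prime p ≡ 3 (mod 4) appears to even power.
All primes ≡ 3 (mod 4) appear to even power.
Search a = 0, 1, 2, … for 3497 - a² a perfect square: first hit at a = 4: 3497 - 16 = 3481 = 59².
3497 = 4² + 59² = 16 + 3481 ✓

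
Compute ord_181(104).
180

181 is prime, so ord(104) divides φ(181) = 180.
Divisors of 180: 1, 2, 3, 4, 5, 6, 9, 10, 12, 15, 18, 20, 30, 36, 45, 60, 90, 180.
Repeated squaring: 104^1 ≡ 104, 104^2 ≡ 137, 104^4 ≡ 126, 104^8 ≡ 129, 104^16 ≡ 170, 104^32 ≡ 121, 104^64 ≡ 161, 104^128 ≡ 38 (mod 181).
Test 104^d mod 181 for each divisor d in increasing order:
104^1 ≡ 104
104^2 ≡ 137
104^3 = 104^2·104^1 ≡ 130
104^4 ≡ 126
104^5 = 104^4·104^1 ≡ 72
104^6 = 104^4·104^2 ≡ 67
104^9 = 104^8·104^1 ≡ 22
104^10 = 104^8·104^2 ≡ 116
104^12 = 104^8·104^4 ≡ 145
104^15 = 104^8·104^4·104^2·104^1 ≡ 26
104^18 = 104^16·104^2 ≡ 122
104^20 = 104^16·104^4 ≡ 62
104^30 = 104^16·104^8·104^4·104^2 ≡ 133
104^36 = 104^32·104^4 ≡ 42
104^45 = 104^32·104^8·104^4·104^1 ≡ 19
104^60 = 104^32·104^16·104^8·104^4 ≡ 132
104^90 = 104^64·104^16·104^8·104^2 ≡ 180
104^180 = 104^128·104^32·104^16·104^4 ≡ 1  ← first divisor giving 1
The order is 180.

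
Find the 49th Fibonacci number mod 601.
251

Matrix identity: Q^n = [[F_(n+1), F_n], [F_n, F_(n-1)]] with Q = [[1,1],[1,0]].
n = 49 = 110001₂. Square-and-multiply, entries mod 601:
Q^1 = [[1,1],[1,0]]
Q^3 = (Q^1)²·Q = [[3,2],[2,1]]
Q^6 = (Q^3)² = [[13,8],[8,5]]
Q^12 = (Q^6)² = [[233,144],[144,89]]
Q^24 = (Q^12)² = [[501,91],[91,410]]
Q^49 = (Q^24)²·Q = [[214,251],[251,564]]
F_49 mod 601 = Q^49[0][1] = 251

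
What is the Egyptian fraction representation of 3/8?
1/3 + 1/24

Greedy algorithm:
3/8: ceiling(8/3) = 3, use 1/3
1/24: ceiling(24/1) = 24, use 1/24
Result: 3/8 = 1/3 + 1/24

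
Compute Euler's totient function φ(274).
136

274 = 2 × 137
φ(n) = n × ∏(1 - 1/p) for each prime p dividing n
φ(274) = 274 × (1 - 1/2) × (1 - 1/137) = 136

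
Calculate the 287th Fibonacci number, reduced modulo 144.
1

Matrix identity: Q^n = [[F_(n+1), F_n], [F_n, F_(n-1)]] with Q = [[1,1],[1,0]].
n = 287 = 100011111₂. Square-and-multiply, entries mod 144:
Q^1 = [[1,1],[1,0]]
Q^2 = (Q^1)² = [[2,1],[1,1]]
Q^4 = (Q^2)² = [[5,3],[3,2]]
Q^8 = (Q^4)² = [[34,21],[21,13]]
Q^17 = (Q^8)²·Q = [[136,13],[13,123]]
Q^35 = (Q^17)²·Q = [[0,89],[89,55]]
Q^71 = (Q^35)²·Q = [[0,1],[1,143]]
Q^143 = (Q^71)²·Q = [[0,1],[1,143]]
Q^287 = (Q^143)²·Q = [[0,1],[1,143]]
F_287 mod 144 = Q^287[0][1] = 1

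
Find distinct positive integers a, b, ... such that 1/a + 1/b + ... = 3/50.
1/17 + 1/850

Greedy algorithm:
3/50: ceiling(50/3) = 17, use 1/17
1/850: ceiling(850/1) = 850, use 1/850
Result: 3/50 = 1/17 + 1/850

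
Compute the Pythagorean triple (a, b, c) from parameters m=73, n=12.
(5185, 1752, 5473)

Euclid's formula: a = m² - n², b = 2mn, c = m² + n²
m = 73, n = 12
a = 73² - 12² = 5329 - 144 = 5185
b = 2 × 73 × 12 = 1752
c = 73² + 12² = 5329 + 144 = 5473
Verification: 5185² + 1752² = 26884225 + 3069504 = 29953729 = 5473² ✓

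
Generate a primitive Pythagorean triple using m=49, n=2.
(2397, 196, 2405)

Euclid's formula: a = m² - n², b = 2mn, c = m² + n²
m = 49, n = 2
a = 49² - 2² = 2401 - 4 = 2397
b = 2 × 49 × 2 = 196
c = 49² + 2² = 2401 + 4 = 2405
Verification: 2397² + 196² = 5745609 + 38416 = 5784025 = 2405² ✓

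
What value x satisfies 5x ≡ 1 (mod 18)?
11

gcd(5, 18) = 1, so the inverse exists.
Extended Euclidean algorithm on (18, 5):
18 = 3 × 5 + 3  ⟹  3 = (1)·18 + (-3)·5
5 = 1 × 3 + 2  ⟹  2 = (-1)·18 + (4)·5
3 = 1 × 2 + 1  ⟹  1 = (2)·18 + (-7)·5
So (-7)·5 ≡ 1 (mod 18), i.e. 5^(-1) ≡ -7 ≡ 11 (mod 18).
Check: 5 × 11 = 55 ≡ 1 (mod 18)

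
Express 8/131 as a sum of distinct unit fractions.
1/17 + 1/446 + 1/331081 + 1/328843554602

Greedy algorithm:
8/131: ceiling(131/8) = 17, use 1/17
5/2227: ceiling(2227/5) = 446, use 1/446
3/993242: ceiling(993242/3) = 331081, use 1/331081
1/328843554602: ceiling(328843554602/1) = 328843554602, use 1/328843554602
Result: 8/131 = 1/17 + 1/446 + 1/331081 + 1/328843554602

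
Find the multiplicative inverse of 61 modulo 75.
16

gcd(61, 75) = 1, so the inverse exists.
Extended Euclidean algorithm on (75, 61):
75 = 1 × 61 + 14  ⟹  14 = (1)·75 + (-1)·61
61 = 4 × 14 + 5  ⟹  5 = (-4)·75 + (5)·61
14 = 2 × 5 + 4  ⟹  4 = (9)·75 + (-11)·61
5 = 1 × 4 + 1  ⟹  1 = (-13)·75 + (16)·61
So (16)·61 ≡ 1 (mod 75), i.e. 61^(-1) ≡ 16 (mod 75).
Check: 61 × 16 = 976 ≡ 1 (mod 75)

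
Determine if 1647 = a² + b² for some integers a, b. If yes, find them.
Not possible

Factorization: 1647 = 3^3 × 61
By Fermat: n is sum of two squares iff every prime p ≡ 3 (mod 4) appears to even power.
Prime(s) ≡ 3 (mod 4) with odd exponent: [(3, 3)]
Therefore 1647 cannot be expressed as a² + b².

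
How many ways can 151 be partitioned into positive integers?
45060624582

p(n) counts ways to write n as a sum of positive integers (order ignored).
Euler's pentagonal recurrence: p(k) = p(k-1) + p(k-2) - p(k-5) - p(k-7) + p(k-12) + p(k-15) - ... (offsets j(3j∓1)/2, signs ++--, p(0)=1, p(<0)=0).
DP table for k = 0..150: p(0)=1, p(1)=1, p(2)=2, p(3)=3, p(4)=5, p(5)=7, p(6)=11, p(7)=15, p(8)=22, p(9)=30, p(10)=42, p(11)=56, p(12)=77, p(13)=101, p(14)=135, p(15)=176, p(16)=231, p(17)=297, p(18)=385, p(19)=490, p(20)=627, p(21)=792, p(22)=1002, p(23)=1255, p(24)=1575, p(25)=1958, p(26)=2436, p(27)=3010, p(28)=3718, p(29)=4565, p(30)=5604, p(31)=6842, p(32)=8349, p(33)=10143, p(34)=12310, p(35)=14883, p(36)=17977, p(37)=21637, p(38)=26015, p(39)=31185, p(40)=37338, p(41)=44583, p(42)=53174, p(43)=63261, p(44)=75175, p(45)=89134, p(46)=105558, p(47)=124754, p(48)=147273, p(49)=173525, p(50)=204226, p(51)=239943, p(52)=281589, p(53)=329931, p(54)=386155, p(55)=451276, p(56)=526823, p(57)=614154, p(58)=715220, p(59)=831820, p(60)=966467, p(61)=1121505, p(62)=1300156, p(63)=1505499, p(64)=1741630, p(65)=2012558, p(66)=2323520, p(67)=2679689, p(68)=3087735, p(69)=3554345, p(70)=4087968, p(71)=4697205, p(72)=5392783, p(73)=6185689, p(74)=7089500, p(75)=8118264, p(76)=9289091, p(77)=10619863, p(78)=12132164, p(79)=13848650, p(80)=15796476, p(81)=18004327, p(82)=20506255, p(83)=23338469, p(84)=26543660, p(85)=30167357, p(86)=34262962, p(87)=38887673, p(88)=44108109, p(89)=49995925, p(90)=56634173, p(91)=64112359, p(92)=72533807, p(93)=82010177, p(94)=92669720, p(95)=104651419, p(96)=118114304, p(97)=133230930, p(98)=150198136, p(99)=169229875, p(100)=190569292, p(101)=214481126, p(102)=241265379, p(103)=271248950, p(104)=304801365, p(105)=342325709, p(106)=384276336, p(107)=431149389, p(108)=483502844, p(109)=541946240, p(110)=607163746, p(111)=679903203, p(112)=761002156, p(113)=851376628, p(114)=952050665, p(115)=1064144451, p(116)=1188908248, p(117)=1327710076, p(118)=1482074143, p(119)=1653668665, p(120)=1844349560, p(121)=2056148051, p(122)=2291320912, p(123)=2552338241, p(124)=2841940500, p(125)=3163127352, p(126)=3519222692, p(127)=3913864295, p(128)=4351078600, p(129)=4835271870, p(130)=5371315400, p(131)=5964539504, p(132)=6620830889, p(133)=7346629512, p(134)=8149040695, p(135)=9035836076, p(136)=10015581680, p(137)=11097645016, p(138)=12292341831, p(139)=13610949895, p(140)=15065878135, p(141)=16670689208, p(142)=18440293320, p(143)=20390982757, p(144)=22540654445, p(145)=24908858009, p(146)=27517052599, p(147)=30388671978, p(148)=33549419497, p(149)=37027355200, p(150)=40853235313.
Final step: p(151) = p(150) + p(149) - p(146) - p(144) + p(139) + p(136) - p(129) - p(125) + p(116) + p(111) - p(100) - p(94) + p(81) + p(74) - p(59) - p(51) + p(34) + p(25) - p(6)
= 40853235313 + 37027355200 - 27517052599 - 22540654445 + 13610949895 + 10015581680 - 4835271870 - 3163127352 + 1188908248 + 679903203 - 190569292 - 92669720 + 18004327 + 7089500 - 831820 - 239943 + 12310 + 1958 - 11
= 45060624582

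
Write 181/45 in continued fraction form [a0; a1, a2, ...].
[4; 45]

Euclidean algorithm steps:
181 = 4 × 45 + 1
45 = 45 × 1 + 0
Continued fraction: [4; 45]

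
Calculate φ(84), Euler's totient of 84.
24

84 = 2^2 × 3 × 7
φ(n) = n × ∏(1 - 1/p) for each prime p dividing n
φ(84) = 84 × (1 - 1/2) × (1 - 1/3) × (1 - 1/7) = 24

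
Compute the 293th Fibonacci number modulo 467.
283

Matrix identity: Q^n = [[F_(n+1), F_n], [F_n, F_(n-1)]] with Q = [[1,1],[1,0]].
n = 293 = 100100101₂. Square-and-multiply, entries mod 467:
Q^1 = [[1,1],[1,0]]
Q^2 = (Q^1)² = [[2,1],[1,1]]
Q^4 = (Q^2)² = [[5,3],[3,2]]
Q^9 = (Q^4)²·Q = [[55,34],[34,21]]
Q^18 = (Q^9)² = [[445,249],[249,196]]
Q^36 = (Q^18)² = [[374,362],[362,12]]
Q^73 = (Q^36)²·Q = [[159,60],[60,99]]
Q^146 = (Q^73)² = [[394,69],[69,325]]
Q^293 = (Q^146)²·Q = [[392,283],[283,109]]
F_293 mod 467 = Q^293[0][1] = 283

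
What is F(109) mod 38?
1

Matrix identity: Q^n = [[F_(n+1), F_n], [F_n, F_(n-1)]] with Q = [[1,1],[1,0]].
n = 109 = 1101101₂. Square-and-multiply, entries mod 38:
Q^1 = [[1,1],[1,0]]
Q^3 = (Q^1)²·Q = [[3,2],[2,1]]
Q^6 = (Q^3)² = [[13,8],[8,5]]
Q^13 = (Q^6)²·Q = [[35,5],[5,30]]
Q^27 = (Q^13)²·Q = [[17,34],[34,21]]
Q^54 = (Q^27)² = [[1,0],[0,1]]
Q^109 = (Q^54)²·Q = [[1,1],[1,0]]
F_109 mod 38 = Q^109[0][1] = 1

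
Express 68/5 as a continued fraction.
[13; 1, 1, 2]

Euclidean algorithm steps:
68 = 13 × 5 + 3
5 = 1 × 3 + 2
3 = 1 × 2 + 1
2 = 2 × 1 + 0
Continued fraction: [13; 1, 1, 2]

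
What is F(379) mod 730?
331

Matrix identity: Q^n = [[F_(n+1), F_n], [F_n, F_(n-1)]] with Q = [[1,1],[1,0]].
n = 379 = 101111011₂. Square-and-multiply, entries mod 730:
Q^1 = [[1,1],[1,0]]
Q^2 = (Q^1)² = [[2,1],[1,1]]
Q^5 = (Q^2)²·Q = [[8,5],[5,3]]
Q^11 = (Q^5)²·Q = [[144,89],[89,55]]
Q^23 = (Q^11)²·Q = [[378,187],[187,191]]
Q^47 = (Q^23)²·Q = [[286,463],[463,553]]
Q^94 = (Q^47)² = [[515,97],[97,418]]
Q^189 = (Q^94)²·Q = [[135,154],[154,711]]
Q^379 = (Q^189)²·Q = [[675,331],[331,344]]
F_379 mod 730 = Q^379[0][1] = 331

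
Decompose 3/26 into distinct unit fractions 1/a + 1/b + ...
1/9 + 1/234

Greedy algorithm:
3/26: ceiling(26/3) = 9, use 1/9
1/234: ceiling(234/1) = 234, use 1/234
Result: 3/26 = 1/9 + 1/234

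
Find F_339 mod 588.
2

Matrix identity: Q^n = [[F_(n+1), F_n], [F_n, F_(n-1)]] with Q = [[1,1],[1,0]].
n = 339 = 101010011₂. Square-and-multiply, entries mod 588:
Q^1 = [[1,1],[1,0]]
Q^2 = (Q^1)² = [[2,1],[1,1]]
Q^5 = (Q^2)²·Q = [[8,5],[5,3]]
Q^10 = (Q^5)² = [[89,55],[55,34]]
Q^21 = (Q^10)²·Q = [[71,362],[362,297]]
Q^42 = (Q^21)² = [[257,328],[328,517]]
Q^84 = (Q^42)² = [[173,444],[444,317]]
Q^169 = (Q^84)²·Q = [[97,97],[97,0]]
Q^339 = (Q^169)²·Q = [[3,2],[2,1]]
F_339 mod 588 = Q^339[0][1] = 2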